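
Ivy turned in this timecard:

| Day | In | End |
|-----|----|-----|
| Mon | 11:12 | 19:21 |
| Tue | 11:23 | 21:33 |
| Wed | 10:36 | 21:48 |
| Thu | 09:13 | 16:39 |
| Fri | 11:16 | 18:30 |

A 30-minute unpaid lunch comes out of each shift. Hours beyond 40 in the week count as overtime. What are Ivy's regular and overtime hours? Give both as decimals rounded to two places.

Regular 40.00 hours, overtime 1.68 hours

Mon: 11:12–19:21 = 8 h 9 min; less 30 min break → 7 h 39 min
Tue: 11:23–21:33 = 10 h 10 min; less 30 min break → 9 h 40 min
Wed: 10:36–21:48 = 11 h 12 min; less 30 min break → 10 h 42 min
Thu: 09:13–16:39 = 7 h 26 min; less 30 min break → 6 h 56 min
Fri: 11:16–18:30 = 7 h 14 min; less 30 min break → 6 h 44 min
Total worked: 41 h 41 min = 41.68 h.
Threshold 40 h → overtime 1 h 41 min, regular 40 h 0 min.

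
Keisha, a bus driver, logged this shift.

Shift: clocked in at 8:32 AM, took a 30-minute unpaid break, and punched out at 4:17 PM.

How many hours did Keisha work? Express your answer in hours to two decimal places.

7.25 hours

Shift: 8:32 AM–4:17 PM = 7 h 45 min; less 30 min break → 7 h 15 min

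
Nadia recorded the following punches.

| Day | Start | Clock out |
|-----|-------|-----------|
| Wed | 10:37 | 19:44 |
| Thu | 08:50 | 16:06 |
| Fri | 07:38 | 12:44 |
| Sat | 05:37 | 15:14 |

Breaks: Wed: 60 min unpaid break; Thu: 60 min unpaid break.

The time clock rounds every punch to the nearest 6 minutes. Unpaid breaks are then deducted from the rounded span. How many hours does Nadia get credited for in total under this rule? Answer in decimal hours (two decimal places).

Wed: in 10:37→10:36, out 19:44→19:42; 9 h 6 min − 60 min = 8 h 6 min
Thu: in 08:50→08:48, out 16:06→16:06; 7 h 18 min − 60 min = 6 h 18 min
Fri: in 07:38→07:36, out 12:44→12:42; 5 h 6 min
Sat: in 05:37→05:36, out 15:14→15:12; 9 h 36 min
Total credited: 29 h 6 min.

29.10 hours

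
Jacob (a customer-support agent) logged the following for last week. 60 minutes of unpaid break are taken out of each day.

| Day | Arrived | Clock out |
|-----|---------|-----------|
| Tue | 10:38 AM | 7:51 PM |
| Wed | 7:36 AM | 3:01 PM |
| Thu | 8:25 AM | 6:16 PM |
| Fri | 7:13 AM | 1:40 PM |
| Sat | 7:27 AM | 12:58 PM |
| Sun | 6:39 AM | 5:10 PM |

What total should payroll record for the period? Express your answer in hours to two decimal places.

42.97 hours

Tue: 10:38 AM–7:51 PM = 9 h 13 min; less 60 min break → 8 h 13 min
Wed: 7:36 AM–3:01 PM = 7 h 25 min; less 60 min break → 6 h 25 min
Thu: 8:25 AM–6:16 PM = 9 h 51 min; less 60 min break → 8 h 51 min
Fri: 7:13 AM–1:40 PM = 6 h 27 min; less 60 min break → 5 h 27 min
Sat: 7:27 AM–12:58 PM = 5 h 31 min; less 60 min break → 4 h 31 min
Sun: 6:39 AM–5:10 PM = 10 h 31 min; less 60 min break → 9 h 31 min
Total: 8 h 13 min + 6 h 25 min + 8 h 51 min + 5 h 27 min + 4 h 31 min + 9 h 31 min = 42 h 58 min.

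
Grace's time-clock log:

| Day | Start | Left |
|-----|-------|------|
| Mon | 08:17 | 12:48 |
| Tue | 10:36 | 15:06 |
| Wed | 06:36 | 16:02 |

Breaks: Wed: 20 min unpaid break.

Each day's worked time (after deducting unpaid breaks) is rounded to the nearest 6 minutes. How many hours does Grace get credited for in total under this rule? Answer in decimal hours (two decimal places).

18.10 hours

Mon: 08:17–12:48 = 4 h 31 min → rounds to 4 h 30 min
Tue: 10:36–15:06 = 4 h 30 min → rounds to 4 h 30 min
Wed: 06:36–16:02 = 9 h 26 min − 20 min = 9 h 6 min → rounds to 9 h 6 min
Total credited: 18 h 6 min.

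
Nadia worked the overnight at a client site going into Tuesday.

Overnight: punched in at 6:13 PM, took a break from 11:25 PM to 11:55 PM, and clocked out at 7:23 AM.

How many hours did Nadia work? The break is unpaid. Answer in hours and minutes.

12 h 40 min

Overnight: 6:13 PM → midnight = 5 h 47 min; midnight → 7:23 AM = 7 h 23 min; span 13 h 10 min; less 30 min break → 12 h 40 min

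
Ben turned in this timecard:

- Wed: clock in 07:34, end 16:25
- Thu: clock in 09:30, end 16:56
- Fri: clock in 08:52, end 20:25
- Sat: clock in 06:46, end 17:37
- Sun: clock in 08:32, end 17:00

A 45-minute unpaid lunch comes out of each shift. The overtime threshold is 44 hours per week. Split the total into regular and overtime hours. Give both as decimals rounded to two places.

Regular 43.40 hours, overtime 0.00 hours

Wed: 07:34–16:25 = 8 h 51 min; less 45 min break → 8 h 6 min
Thu: 09:30–16:56 = 7 h 26 min; less 45 min break → 6 h 41 min
Fri: 08:52–20:25 = 11 h 33 min; less 45 min break → 10 h 48 min
Sat: 06:46–17:37 = 10 h 51 min; less 45 min break → 10 h 6 min
Sun: 08:32–17:00 = 8 h 28 min; less 45 min break → 7 h 43 min
Total worked: 43 h 24 min = 43.40 h.
Threshold 44 h → overtime 0 h 0 min, regular 43 h 24 min.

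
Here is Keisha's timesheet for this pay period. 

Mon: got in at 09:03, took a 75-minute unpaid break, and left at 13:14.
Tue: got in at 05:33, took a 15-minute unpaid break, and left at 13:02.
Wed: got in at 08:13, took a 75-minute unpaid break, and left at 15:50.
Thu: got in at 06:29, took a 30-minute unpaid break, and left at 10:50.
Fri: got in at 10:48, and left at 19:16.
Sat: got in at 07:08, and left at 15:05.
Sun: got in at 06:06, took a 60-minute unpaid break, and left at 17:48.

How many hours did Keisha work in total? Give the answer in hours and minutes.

Mon: 09:03–13:14 = 4 h 11 min; less 75 min break → 2 h 56 min
Tue: 05:33–13:02 = 7 h 29 min; less 15 min break → 7 h 14 min
Wed: 08:13–15:50 = 7 h 37 min; less 75 min break → 6 h 22 min
Thu: 06:29–10:50 = 4 h 21 min; less 30 min break → 3 h 51 min
Fri: 10:48–19:16 = 8 h 28 min
Sat: 07:08–15:05 = 7 h 57 min
Sun: 06:06–17:48 = 11 h 42 min; less 60 min break → 10 h 42 min
Total: 2 h 56 min + 7 h 14 min + 6 h 22 min + 3 h 51 min + 8 h 28 min + 7 h 57 min + 10 h 42 min = 47 h 30 min.

47 h 30 min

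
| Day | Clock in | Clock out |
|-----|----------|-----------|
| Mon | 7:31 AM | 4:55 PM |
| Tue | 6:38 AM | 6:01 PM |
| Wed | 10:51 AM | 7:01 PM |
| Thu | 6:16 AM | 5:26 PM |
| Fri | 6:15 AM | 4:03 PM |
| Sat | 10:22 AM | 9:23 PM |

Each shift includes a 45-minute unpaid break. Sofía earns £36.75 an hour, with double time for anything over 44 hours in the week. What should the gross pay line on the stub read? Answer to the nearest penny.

£2530.85

Mon: 7:31 AM–4:55 PM = 9 h 24 min; less 45 min break → 8 h 39 min
Tue: 6:38 AM–6:01 PM = 11 h 23 min; less 45 min break → 10 h 38 min
Wed: 10:51 AM–7:01 PM = 8 h 10 min; less 45 min break → 7 h 25 min
Thu: 6:16 AM–5:26 PM = 11 h 10 min; less 45 min break → 10 h 25 min
Fri: 6:15 AM–4:03 PM = 9 h 48 min; less 45 min break → 9 h 3 min
Sat: 10:22 AM–9:23 PM = 11 h 1 min; less 45 min break → 10 h 16 min
Total worked: 56 h 26 min = 3386 min.
Regular 44 h 0 min = 2640 min at £36.75/h; overtime 12 h 26 min = 746 min at £73.50/h.
Pay = (2640 × £36.75 + 746 × £73.50) ÷ 60 = £2530.85.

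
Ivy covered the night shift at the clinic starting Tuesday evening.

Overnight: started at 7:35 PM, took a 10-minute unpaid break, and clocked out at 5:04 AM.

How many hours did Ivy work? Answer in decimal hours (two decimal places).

Overnight: 7:35 PM → midnight = 4 h 25 min; midnight → 5:04 AM = 5 h 4 min; span 9 h 29 min; less 10 min break → 9 h 19 min

9.32 hours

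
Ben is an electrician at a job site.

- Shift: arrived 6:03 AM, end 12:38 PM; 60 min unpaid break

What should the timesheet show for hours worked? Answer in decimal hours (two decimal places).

5.58 hours

Shift: 6:03 AM–12:38 PM = 6 h 35 min; less 60 min break → 5 h 35 min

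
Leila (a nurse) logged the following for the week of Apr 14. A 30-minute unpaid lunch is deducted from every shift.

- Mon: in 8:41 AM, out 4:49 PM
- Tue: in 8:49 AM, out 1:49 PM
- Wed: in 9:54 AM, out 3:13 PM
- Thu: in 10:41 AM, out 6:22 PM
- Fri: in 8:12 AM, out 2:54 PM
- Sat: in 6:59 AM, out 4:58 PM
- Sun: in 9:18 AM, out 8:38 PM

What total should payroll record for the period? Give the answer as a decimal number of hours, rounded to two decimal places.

50.65 hours

Mon: 8:41 AM–4:49 PM = 8 h 8 min; less 30 min break → 7 h 38 min
Tue: 8:49 AM–1:49 PM = 5 h 0 min; less 30 min break → 4 h 30 min
Wed: 9:54 AM–3:13 PM = 5 h 19 min; less 30 min break → 4 h 49 min
Thu: 10:41 AM–6:22 PM = 7 h 41 min; less 30 min break → 7 h 11 min
Fri: 8:12 AM–2:54 PM = 6 h 42 min; less 30 min break → 6 h 12 min
Sat: 6:59 AM–4:58 PM = 9 h 59 min; less 30 min break → 9 h 29 min
Sun: 9:18 AM–8:38 PM = 11 h 20 min; less 30 min break → 10 h 50 min
Total: 7 h 38 min + 4 h 30 min + 4 h 49 min + 7 h 11 min + 6 h 12 min + 9 h 29 min + 10 h 50 min = 50 h 39 min.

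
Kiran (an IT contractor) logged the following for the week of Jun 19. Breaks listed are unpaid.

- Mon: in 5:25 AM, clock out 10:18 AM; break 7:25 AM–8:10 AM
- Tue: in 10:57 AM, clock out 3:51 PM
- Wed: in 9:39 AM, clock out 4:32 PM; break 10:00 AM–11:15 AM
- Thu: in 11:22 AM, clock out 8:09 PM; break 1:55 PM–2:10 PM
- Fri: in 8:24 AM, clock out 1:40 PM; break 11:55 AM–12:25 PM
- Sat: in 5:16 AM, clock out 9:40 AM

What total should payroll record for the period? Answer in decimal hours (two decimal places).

32.37 hours

Mon: 5:25 AM–10:18 AM = 4 h 53 min; less 45 min break → 4 h 8 min
Tue: 10:57 AM–3:51 PM = 4 h 54 min
Wed: 9:39 AM–4:32 PM = 6 h 53 min; less 75 min break → 5 h 38 min
Thu: 11:22 AM–8:09 PM = 8 h 47 min; less 15 min break → 8 h 32 min
Fri: 8:24 AM–1:40 PM = 5 h 16 min; less 30 min break → 4 h 46 min
Sat: 5:16 AM–9:40 AM = 4 h 24 min
Total: 4 h 8 min + 4 h 54 min + 5 h 38 min + 8 h 32 min + 4 h 46 min + 4 h 24 min = 32 h 22 min.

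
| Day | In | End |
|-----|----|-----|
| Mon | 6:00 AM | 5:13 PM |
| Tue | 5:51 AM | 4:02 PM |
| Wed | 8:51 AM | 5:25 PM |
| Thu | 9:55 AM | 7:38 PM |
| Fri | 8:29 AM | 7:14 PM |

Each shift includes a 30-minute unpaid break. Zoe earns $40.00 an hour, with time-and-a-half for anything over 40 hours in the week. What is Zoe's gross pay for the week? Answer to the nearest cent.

$2076.00

Mon: 6:00 AM–5:13 PM = 11 h 13 min; less 30 min break → 10 h 43 min
Tue: 5:51 AM–4:02 PM = 10 h 11 min; less 30 min break → 9 h 41 min
Wed: 8:51 AM–5:25 PM = 8 h 34 min; less 30 min break → 8 h 4 min
Thu: 9:55 AM–7:38 PM = 9 h 43 min; less 30 min break → 9 h 13 min
Fri: 8:29 AM–7:14 PM = 10 h 45 min; less 30 min break → 10 h 15 min
Total worked: 47 h 56 min = 2876 min.
Regular 40 h 0 min = 2400 min at $40.00/h; overtime 7 h 56 min = 476 min at $60.00/h.
Pay = (2400 × $40.00 + 476 × $60.00) ÷ 60 = $2076.00.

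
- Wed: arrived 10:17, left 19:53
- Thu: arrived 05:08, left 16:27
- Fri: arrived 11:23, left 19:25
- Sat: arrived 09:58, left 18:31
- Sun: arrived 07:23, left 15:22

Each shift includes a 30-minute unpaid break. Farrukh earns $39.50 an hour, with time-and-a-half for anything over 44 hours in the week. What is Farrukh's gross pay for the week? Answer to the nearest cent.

Wed: 10:17–19:53 = 9 h 36 min; less 30 min break → 9 h 6 min
Thu: 05:08–16:27 = 11 h 19 min; less 30 min break → 10 h 49 min
Fri: 11:23–19:25 = 8 h 2 min; less 30 min break → 7 h 32 min
Sat: 09:58–18:31 = 8 h 33 min; less 30 min break → 8 h 3 min
Sun: 07:23–15:22 = 7 h 59 min; less 30 min break → 7 h 29 min
Total worked: 42 h 59 min = 2579 min.
Regular 42 h 59 min = 2579 min at $39.50/h; overtime 0 h 0 min = 0 min at $59.25/h.
Pay = (2579 × $39.50 + 0 × $59.25) ÷ 60 = $1697.84.

$1697.84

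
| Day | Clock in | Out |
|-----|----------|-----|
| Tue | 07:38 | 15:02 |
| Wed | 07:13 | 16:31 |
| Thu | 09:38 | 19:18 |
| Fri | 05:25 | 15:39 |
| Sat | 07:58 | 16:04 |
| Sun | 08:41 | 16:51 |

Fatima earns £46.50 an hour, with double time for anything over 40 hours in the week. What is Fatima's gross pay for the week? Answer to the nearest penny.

Tue: 07:38–15:02 = 7 h 24 min
Wed: 07:13–16:31 = 9 h 18 min
Thu: 09:38–19:18 = 9 h 40 min
Fri: 05:25–15:39 = 10 h 14 min
Sat: 07:58–16:04 = 8 h 6 min
Sun: 08:41–16:51 = 8 h 10 min
Total worked: 52 h 52 min = 3172 min.
Regular 40 h 0 min = 2400 min at £46.50/h; overtime 12 h 52 min = 772 min at £93.00/h.
Pay = (2400 × £46.50 + 772 × £93.00) ÷ 60 = £3056.60.

£3056.60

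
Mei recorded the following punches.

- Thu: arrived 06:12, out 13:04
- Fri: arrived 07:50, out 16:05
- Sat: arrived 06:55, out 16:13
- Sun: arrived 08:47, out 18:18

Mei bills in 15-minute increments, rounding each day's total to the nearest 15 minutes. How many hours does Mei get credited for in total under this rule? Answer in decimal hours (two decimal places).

Thu: 06:12–13:04 = 6 h 52 min → rounds to 6 h 45 min
Fri: 07:50–16:05 = 8 h 15 min → rounds to 8 h 15 min
Sat: 06:55–16:13 = 9 h 18 min → rounds to 9 h 15 min
Sun: 08:47–18:18 = 9 h 31 min → rounds to 9 h 30 min
Total credited: 33 h 45 min.

33.75 hours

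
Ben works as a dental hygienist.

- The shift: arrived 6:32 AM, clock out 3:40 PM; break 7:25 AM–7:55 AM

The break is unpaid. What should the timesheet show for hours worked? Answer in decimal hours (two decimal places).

The shift: 6:32 AM–3:40 PM = 9 h 8 min; less 30 min break → 8 h 38 min

8.63 hours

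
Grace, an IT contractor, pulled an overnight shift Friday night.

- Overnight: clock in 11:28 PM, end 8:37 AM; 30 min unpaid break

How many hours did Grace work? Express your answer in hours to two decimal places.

Overnight: 11:28 PM → midnight = 0 h 32 min; midnight → 8:37 AM = 8 h 37 min; span 9 h 9 min; less 30 min break → 8 h 39 min

8.65 hours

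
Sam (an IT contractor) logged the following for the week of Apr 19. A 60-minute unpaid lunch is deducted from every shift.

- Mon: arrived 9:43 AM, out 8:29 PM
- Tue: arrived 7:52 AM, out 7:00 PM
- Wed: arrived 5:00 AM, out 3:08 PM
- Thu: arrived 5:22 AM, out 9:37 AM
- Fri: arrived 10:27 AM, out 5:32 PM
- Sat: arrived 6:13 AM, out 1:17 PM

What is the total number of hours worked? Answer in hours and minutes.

Mon: 9:43 AM–8:29 PM = 10 h 46 min; less 60 min break → 9 h 46 min
Tue: 7:52 AM–7:00 PM = 11 h 8 min; less 60 min break → 10 h 8 min
Wed: 5:00 AM–3:08 PM = 10 h 8 min; less 60 min break → 9 h 8 min
Thu: 5:22 AM–9:37 AM = 4 h 15 min; less 60 min break → 3 h 15 min
Fri: 10:27 AM–5:32 PM = 7 h 5 min; less 60 min break → 6 h 5 min
Sat: 6:13 AM–1:17 PM = 7 h 4 min; less 60 min break → 6 h 4 min
Total: 9 h 46 min + 10 h 8 min + 9 h 8 min + 3 h 15 min + 6 h 5 min + 6 h 4 min = 44 h 26 min.

44 h 26 min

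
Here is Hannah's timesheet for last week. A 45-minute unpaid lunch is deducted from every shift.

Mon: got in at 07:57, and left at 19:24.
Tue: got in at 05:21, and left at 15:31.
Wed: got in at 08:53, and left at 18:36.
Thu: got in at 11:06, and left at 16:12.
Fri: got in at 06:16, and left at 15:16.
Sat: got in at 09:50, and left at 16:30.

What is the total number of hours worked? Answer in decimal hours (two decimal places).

47.60 hours

Mon: 07:57–19:24 = 11 h 27 min; less 45 min break → 10 h 42 min
Tue: 05:21–15:31 = 10 h 10 min; less 45 min break → 9 h 25 min
Wed: 08:53–18:36 = 9 h 43 min; less 45 min break → 8 h 58 min
Thu: 11:06–16:12 = 5 h 6 min; less 45 min break → 4 h 21 min
Fri: 06:16–15:16 = 9 h 0 min; less 45 min break → 8 h 15 min
Sat: 09:50–16:30 = 6 h 40 min; less 45 min break → 5 h 55 min
Total: 10 h 42 min + 9 h 25 min + 8 h 58 min + 4 h 21 min + 8 h 15 min + 5 h 55 min = 47 h 36 min.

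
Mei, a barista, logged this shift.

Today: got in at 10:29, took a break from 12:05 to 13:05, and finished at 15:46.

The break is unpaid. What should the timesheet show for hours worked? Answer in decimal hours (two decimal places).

4.28 hours

Today: 10:29–15:46 = 5 h 17 min; less 60 min break → 4 h 17 min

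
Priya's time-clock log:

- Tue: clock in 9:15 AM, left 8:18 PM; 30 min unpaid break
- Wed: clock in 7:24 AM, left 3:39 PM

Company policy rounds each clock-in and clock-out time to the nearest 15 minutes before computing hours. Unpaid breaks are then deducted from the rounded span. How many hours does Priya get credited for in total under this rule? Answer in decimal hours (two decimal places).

18.75 hours

Tue: in 9:15 AM→9:15 AM, out 8:18 PM→8:15 PM; 11 h 0 min − 30 min = 10 h 30 min
Wed: in 7:24 AM→7:30 AM, out 3:39 PM→3:45 PM; 8 h 15 min
Total credited: 18 h 45 min.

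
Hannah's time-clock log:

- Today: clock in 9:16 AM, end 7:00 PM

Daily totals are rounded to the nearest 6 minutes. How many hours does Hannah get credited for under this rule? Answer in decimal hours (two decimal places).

Today: 9:16 AM–7:00 PM = 9 h 44 min → rounds to 9 h 42 min

9.70 hours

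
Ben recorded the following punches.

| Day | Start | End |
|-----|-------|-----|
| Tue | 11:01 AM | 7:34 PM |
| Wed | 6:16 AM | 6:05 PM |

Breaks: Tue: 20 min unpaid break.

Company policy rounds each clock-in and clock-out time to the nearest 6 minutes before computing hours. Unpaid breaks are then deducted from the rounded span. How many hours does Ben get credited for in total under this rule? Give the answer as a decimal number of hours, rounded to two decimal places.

20.07 hours

Tue: in 11:01 AM→11:00 AM, out 7:34 PM→7:36 PM; 8 h 36 min − 20 min = 8 h 16 min
Wed: in 6:16 AM→6:18 AM, out 6:05 PM→6:06 PM; 11 h 48 min
Total credited: 20 h 4 min.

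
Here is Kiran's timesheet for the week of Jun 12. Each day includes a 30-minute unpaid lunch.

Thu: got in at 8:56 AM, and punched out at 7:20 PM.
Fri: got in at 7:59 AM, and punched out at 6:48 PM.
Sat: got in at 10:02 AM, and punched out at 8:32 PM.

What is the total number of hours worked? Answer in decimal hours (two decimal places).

Thu: 8:56 AM–7:20 PM = 10 h 24 min; less 30 min break → 9 h 54 min
Fri: 7:59 AM–6:48 PM = 10 h 49 min; less 30 min break → 10 h 19 min
Sat: 10:02 AM–8:32 PM = 10 h 30 min; less 30 min break → 10 h 0 min
Total: 9 h 54 min + 10 h 19 min + 10 h 0 min = 30 h 13 min.

30.22 hours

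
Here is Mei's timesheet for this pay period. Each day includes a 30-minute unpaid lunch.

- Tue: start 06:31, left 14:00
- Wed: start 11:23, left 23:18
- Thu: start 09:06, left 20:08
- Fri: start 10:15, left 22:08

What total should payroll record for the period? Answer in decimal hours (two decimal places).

Tue: 06:31–14:00 = 7 h 29 min; less 30 min break → 6 h 59 min
Wed: 11:23–23:18 = 11 h 55 min; less 30 min break → 11 h 25 min
Thu: 09:06–20:08 = 11 h 2 min; less 30 min break → 10 h 32 min
Fri: 10:15–22:08 = 11 h 53 min; less 30 min break → 11 h 23 min
Total: 6 h 59 min + 11 h 25 min + 10 h 32 min + 11 h 23 min = 40 h 19 min.

40.32 hours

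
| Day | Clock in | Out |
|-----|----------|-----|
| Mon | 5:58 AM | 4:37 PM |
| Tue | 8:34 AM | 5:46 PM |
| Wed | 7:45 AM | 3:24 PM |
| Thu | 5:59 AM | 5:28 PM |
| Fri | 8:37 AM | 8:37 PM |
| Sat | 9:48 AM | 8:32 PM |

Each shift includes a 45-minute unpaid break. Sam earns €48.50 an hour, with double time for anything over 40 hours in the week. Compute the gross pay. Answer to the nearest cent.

Mon: 5:58 AM–4:37 PM = 10 h 39 min; less 45 min break → 9 h 54 min
Tue: 8:34 AM–5:46 PM = 9 h 12 min; less 45 min break → 8 h 27 min
Wed: 7:45 AM–3:24 PM = 7 h 39 min; less 45 min break → 6 h 54 min
Thu: 5:59 AM–5:28 PM = 11 h 29 min; less 45 min break → 10 h 44 min
Fri: 8:37 AM–8:37 PM = 12 h 0 min; less 45 min break → 11 h 15 min
Sat: 9:48 AM–8:32 PM = 10 h 44 min; less 45 min break → 9 h 59 min
Total worked: 57 h 13 min = 3433 min.
Regular 40 h 0 min = 2400 min at €48.50/h; overtime 17 h 13 min = 1033 min at €97.00/h.
Pay = (2400 × €48.50 + 1033 × €97.00) ÷ 60 = €3610.02.

€3610.02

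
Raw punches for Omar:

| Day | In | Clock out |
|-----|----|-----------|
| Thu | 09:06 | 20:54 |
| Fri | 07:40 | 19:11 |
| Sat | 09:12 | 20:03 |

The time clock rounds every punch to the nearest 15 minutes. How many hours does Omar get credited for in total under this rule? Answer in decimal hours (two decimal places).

34.25 hours

Thu: in 09:06→09:00, out 20:54→21:00; 12 h 0 min
Fri: in 07:40→07:45, out 19:11→19:15; 11 h 30 min
Sat: in 09:12→09:15, out 20:03→20:00; 10 h 45 min
Total credited: 34 h 15 min.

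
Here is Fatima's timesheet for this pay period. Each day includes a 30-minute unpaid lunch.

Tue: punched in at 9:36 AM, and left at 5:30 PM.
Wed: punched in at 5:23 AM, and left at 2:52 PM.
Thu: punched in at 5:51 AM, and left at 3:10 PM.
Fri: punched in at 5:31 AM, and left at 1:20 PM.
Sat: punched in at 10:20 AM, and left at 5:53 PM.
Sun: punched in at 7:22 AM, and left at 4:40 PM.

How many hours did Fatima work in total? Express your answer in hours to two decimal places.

48.37 hours

Tue: 9:36 AM–5:30 PM = 7 h 54 min; less 30 min break → 7 h 24 min
Wed: 5:23 AM–2:52 PM = 9 h 29 min; less 30 min break → 8 h 59 min
Thu: 5:51 AM–3:10 PM = 9 h 19 min; less 30 min break → 8 h 49 min
Fri: 5:31 AM–1:20 PM = 7 h 49 min; less 30 min break → 7 h 19 min
Sat: 10:20 AM–5:53 PM = 7 h 33 min; less 30 min break → 7 h 3 min
Sun: 7:22 AM–4:40 PM = 9 h 18 min; less 30 min break → 8 h 48 min
Total: 7 h 24 min + 8 h 59 min + 8 h 49 min + 7 h 19 min + 7 h 3 min + 8 h 48 min = 48 h 22 min.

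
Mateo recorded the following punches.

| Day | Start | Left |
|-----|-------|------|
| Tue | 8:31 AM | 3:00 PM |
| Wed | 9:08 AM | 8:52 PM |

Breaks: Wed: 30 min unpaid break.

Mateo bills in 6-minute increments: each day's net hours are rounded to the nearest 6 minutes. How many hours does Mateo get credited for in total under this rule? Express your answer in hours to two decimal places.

Tue: 8:31 AM–3:00 PM = 6 h 29 min → rounds to 6 h 30 min
Wed: 9:08 AM–8:52 PM = 11 h 44 min − 30 min = 11 h 14 min → rounds to 11 h 12 min
Total credited: 17 h 42 min.

17.70 hours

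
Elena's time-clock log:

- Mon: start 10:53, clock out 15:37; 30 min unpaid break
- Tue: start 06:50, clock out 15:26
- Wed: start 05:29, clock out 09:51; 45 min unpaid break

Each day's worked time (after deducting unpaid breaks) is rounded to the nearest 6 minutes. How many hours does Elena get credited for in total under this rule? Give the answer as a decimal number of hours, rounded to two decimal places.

Mon: 10:53–15:37 = 4 h 44 min − 30 min = 4 h 14 min → rounds to 4 h 12 min
Tue: 06:50–15:26 = 8 h 36 min → rounds to 8 h 36 min
Wed: 05:29–09:51 = 4 h 22 min − 45 min = 3 h 37 min → rounds to 3 h 36 min
Total credited: 16 h 24 min.

16.40 hours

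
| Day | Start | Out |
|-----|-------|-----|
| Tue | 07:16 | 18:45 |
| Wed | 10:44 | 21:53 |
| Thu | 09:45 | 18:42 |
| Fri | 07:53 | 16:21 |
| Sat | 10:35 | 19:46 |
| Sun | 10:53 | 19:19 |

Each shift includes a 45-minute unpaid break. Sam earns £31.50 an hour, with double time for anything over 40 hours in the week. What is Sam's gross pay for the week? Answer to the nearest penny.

£2089.50

Tue: 07:16–18:45 = 11 h 29 min; less 45 min break → 10 h 44 min
Wed: 10:44–21:53 = 11 h 9 min; less 45 min break → 10 h 24 min
Thu: 09:45–18:42 = 8 h 57 min; less 45 min break → 8 h 12 min
Fri: 07:53–16:21 = 8 h 28 min; less 45 min break → 7 h 43 min
Sat: 10:35–19:46 = 9 h 11 min; less 45 min break → 8 h 26 min
Sun: 10:53–19:19 = 8 h 26 min; less 45 min break → 7 h 41 min
Total worked: 53 h 10 min = 3190 min.
Regular 40 h 0 min = 2400 min at £31.50/h; overtime 13 h 10 min = 790 min at £63.00/h.
Pay = (2400 × £31.50 + 790 × £63.00) ÷ 60 = £2089.50.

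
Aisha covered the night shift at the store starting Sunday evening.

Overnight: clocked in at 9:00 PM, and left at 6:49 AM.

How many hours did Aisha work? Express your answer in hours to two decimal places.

Overnight: 9:00 PM → midnight = 3 h 0 min; midnight → 6:49 AM = 6 h 49 min; span 9 h 49 min

9.82 hours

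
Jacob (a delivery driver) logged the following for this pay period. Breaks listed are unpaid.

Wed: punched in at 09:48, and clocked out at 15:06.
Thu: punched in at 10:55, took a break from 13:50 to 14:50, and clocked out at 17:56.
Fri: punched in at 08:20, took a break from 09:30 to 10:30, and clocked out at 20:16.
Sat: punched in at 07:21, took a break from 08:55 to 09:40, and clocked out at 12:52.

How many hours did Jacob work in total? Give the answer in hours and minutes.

27 h 1 min

Wed: 09:48–15:06 = 5 h 18 min
Thu: 10:55–17:56 = 7 h 1 min; less 60 min break → 6 h 1 min
Fri: 08:20–20:16 = 11 h 56 min; less 60 min break → 10 h 56 min
Sat: 07:21–12:52 = 5 h 31 min; less 45 min break → 4 h 46 min
Total: 5 h 18 min + 6 h 1 min + 10 h 56 min + 4 h 46 min = 27 h 1 min.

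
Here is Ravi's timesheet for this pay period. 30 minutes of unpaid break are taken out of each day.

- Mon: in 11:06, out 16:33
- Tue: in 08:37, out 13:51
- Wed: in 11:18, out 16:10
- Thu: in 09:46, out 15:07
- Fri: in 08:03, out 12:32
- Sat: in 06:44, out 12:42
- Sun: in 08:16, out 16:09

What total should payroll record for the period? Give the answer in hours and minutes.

Mon: 11:06–16:33 = 5 h 27 min; less 30 min break → 4 h 57 min
Tue: 08:37–13:51 = 5 h 14 min; less 30 min break → 4 h 44 min
Wed: 11:18–16:10 = 4 h 52 min; less 30 min break → 4 h 22 min
Thu: 09:46–15:07 = 5 h 21 min; less 30 min break → 4 h 51 min
Fri: 08:03–12:32 = 4 h 29 min; less 30 min break → 3 h 59 min
Sat: 06:44–12:42 = 5 h 58 min; less 30 min break → 5 h 28 min
Sun: 08:16–16:09 = 7 h 53 min; less 30 min break → 7 h 23 min
Total: 4 h 57 min + 4 h 44 min + 4 h 22 min + 4 h 51 min + 3 h 59 min + 5 h 28 min + 7 h 23 min = 35 h 44 min.

35 h 44 min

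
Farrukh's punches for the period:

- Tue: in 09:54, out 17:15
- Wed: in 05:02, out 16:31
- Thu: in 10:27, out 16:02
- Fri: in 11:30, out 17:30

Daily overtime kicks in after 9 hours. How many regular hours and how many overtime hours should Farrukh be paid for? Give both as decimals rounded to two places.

Regular 27.93 hours, overtime 2.48 hours

Tue: 09:54–17:15 = 7 h 21 min
Wed: 05:02–16:31 = 11 h 29 min
Thu: 10:27–16:02 = 5 h 35 min
Fri: 11:30–17:30 = 6 h 0 min
Tue reg 7 h 21 min / OT 0 h 0 min; Wed reg 9 h 0 min / OT 2 h 29 min; Thu reg 5 h 35 min / OT 0 h 0 min; Fri reg 6 h 0 min / OT 0 h 0 min.
Totals: regular 27 h 56 min, overtime 2 h 29 min.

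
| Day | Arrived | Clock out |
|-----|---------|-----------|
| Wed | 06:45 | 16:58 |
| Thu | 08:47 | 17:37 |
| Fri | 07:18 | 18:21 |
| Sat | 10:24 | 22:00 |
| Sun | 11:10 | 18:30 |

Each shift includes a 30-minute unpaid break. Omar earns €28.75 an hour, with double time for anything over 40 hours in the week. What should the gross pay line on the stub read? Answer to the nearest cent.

Wed: 06:45–16:58 = 10 h 13 min; less 30 min break → 9 h 43 min
Thu: 08:47–17:37 = 8 h 50 min; less 30 min break → 8 h 20 min
Fri: 07:18–18:21 = 11 h 3 min; less 30 min break → 10 h 33 min
Sat: 10:24–22:00 = 11 h 36 min; less 30 min break → 11 h 6 min
Sun: 11:10–18:30 = 7 h 20 min; less 30 min break → 6 h 50 min
Total worked: 46 h 32 min = 2792 min.
Regular 40 h 0 min = 2400 min at €28.75/h; overtime 6 h 32 min = 392 min at €57.50/h.
Pay = (2400 × €28.75 + 392 × €57.50) ÷ 60 = €1525.67.

€1525.67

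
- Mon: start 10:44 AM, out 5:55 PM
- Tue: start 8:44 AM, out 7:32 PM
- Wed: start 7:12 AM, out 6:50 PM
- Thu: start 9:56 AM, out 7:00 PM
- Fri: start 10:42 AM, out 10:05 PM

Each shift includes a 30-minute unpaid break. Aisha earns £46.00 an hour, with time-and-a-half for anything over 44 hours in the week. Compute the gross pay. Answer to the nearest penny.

£2270.10

Mon: 10:44 AM–5:55 PM = 7 h 11 min; less 30 min break → 6 h 41 min
Tue: 8:44 AM–7:32 PM = 10 h 48 min; less 30 min break → 10 h 18 min
Wed: 7:12 AM–6:50 PM = 11 h 38 min; less 30 min break → 11 h 8 min
Thu: 9:56 AM–7:00 PM = 9 h 4 min; less 30 min break → 8 h 34 min
Fri: 10:42 AM–10:05 PM = 11 h 23 min; less 30 min break → 10 h 53 min
Total worked: 47 h 34 min = 2854 min.
Regular 44 h 0 min = 2640 min at £46.00/h; overtime 3 h 34 min = 214 min at £69.00/h.
Pay = (2640 × £46.00 + 214 × £69.00) ÷ 60 = £2270.10.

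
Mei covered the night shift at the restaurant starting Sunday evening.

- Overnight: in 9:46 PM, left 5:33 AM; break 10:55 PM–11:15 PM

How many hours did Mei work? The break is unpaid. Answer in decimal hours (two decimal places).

Overnight: 9:46 PM → midnight = 2 h 14 min; midnight → 5:33 AM = 5 h 33 min; span 7 h 47 min; less 20 min break → 7 h 27 min

7.45 hours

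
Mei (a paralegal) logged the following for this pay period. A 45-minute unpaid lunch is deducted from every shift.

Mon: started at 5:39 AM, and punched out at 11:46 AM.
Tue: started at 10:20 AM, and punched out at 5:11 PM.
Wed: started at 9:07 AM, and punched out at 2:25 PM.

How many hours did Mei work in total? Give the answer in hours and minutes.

16 h 1 min

Mon: 5:39 AM–11:46 AM = 6 h 7 min; less 45 min break → 5 h 22 min
Tue: 10:20 AM–5:11 PM = 6 h 51 min; less 45 min break → 6 h 6 min
Wed: 9:07 AM–2:25 PM = 5 h 18 min; less 45 min break → 4 h 33 min
Total: 5 h 22 min + 6 h 6 min + 4 h 33 min = 16 h 1 min.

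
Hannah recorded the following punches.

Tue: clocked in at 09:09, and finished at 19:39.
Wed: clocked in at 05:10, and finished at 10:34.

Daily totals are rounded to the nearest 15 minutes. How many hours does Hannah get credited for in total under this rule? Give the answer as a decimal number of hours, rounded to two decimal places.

Tue: 09:09–19:39 = 10 h 30 min → rounds to 10 h 30 min
Wed: 05:10–10:34 = 5 h 24 min → rounds to 5 h 30 min
Total credited: 16 h 0 min.

16.00 hours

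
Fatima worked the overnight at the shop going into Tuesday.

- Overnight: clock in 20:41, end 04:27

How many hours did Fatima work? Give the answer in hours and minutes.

Overnight: 20:41 → midnight = 3 h 19 min; midnight → 04:27 = 4 h 27 min; span 7 h 46 min

7 h 46 min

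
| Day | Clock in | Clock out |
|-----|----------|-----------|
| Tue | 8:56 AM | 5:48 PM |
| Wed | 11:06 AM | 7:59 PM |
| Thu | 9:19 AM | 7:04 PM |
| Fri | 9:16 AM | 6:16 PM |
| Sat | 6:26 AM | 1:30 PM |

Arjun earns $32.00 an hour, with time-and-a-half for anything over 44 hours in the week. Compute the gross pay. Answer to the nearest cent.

$1394.13

Tue: 8:56 AM–5:48 PM = 8 h 52 min
Wed: 11:06 AM–7:59 PM = 8 h 53 min
Thu: 9:19 AM–7:04 PM = 9 h 45 min
Fri: 9:16 AM–6:16 PM = 9 h 0 min
Sat: 6:26 AM–1:30 PM = 7 h 4 min
Total worked: 43 h 34 min = 2614 min.
Regular 43 h 34 min = 2614 min at $32.00/h; overtime 0 h 0 min = 0 min at $48.00/h.
Pay = (2614 × $32.00 + 0 × $48.00) ÷ 60 = $1394.13.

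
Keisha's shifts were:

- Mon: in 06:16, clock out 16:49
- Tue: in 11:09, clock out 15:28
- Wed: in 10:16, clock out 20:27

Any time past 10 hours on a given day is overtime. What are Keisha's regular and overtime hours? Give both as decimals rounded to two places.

Mon: 06:16–16:49 = 10 h 33 min
Tue: 11:09–15:28 = 4 h 19 min
Wed: 10:16–20:27 = 10 h 11 min
Mon reg 10 h 0 min / OT 0 h 33 min; Tue reg 4 h 19 min / OT 0 h 0 min; Wed reg 10 h 0 min / OT 0 h 11 min.
Totals: regular 24 h 19 min, overtime 0 h 44 min.

Regular 24.32 hours, overtime 0.73 hours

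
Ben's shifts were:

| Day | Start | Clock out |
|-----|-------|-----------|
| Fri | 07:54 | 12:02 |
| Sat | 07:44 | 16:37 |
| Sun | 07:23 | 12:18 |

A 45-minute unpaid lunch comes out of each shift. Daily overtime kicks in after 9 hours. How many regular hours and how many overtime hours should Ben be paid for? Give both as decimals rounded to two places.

Fri: 07:54–12:02 = 4 h 8 min; less 45 min break → 3 h 23 min
Sat: 07:44–16:37 = 8 h 53 min; less 45 min break → 8 h 8 min
Sun: 07:23–12:18 = 4 h 55 min; less 45 min break → 4 h 10 min
Fri reg 3 h 23 min / OT 0 h 0 min; Sat reg 8 h 8 min / OT 0 h 0 min; Sun reg 4 h 10 min / OT 0 h 0 min.
Totals: regular 15 h 41 min, overtime 0 h 0 min.

Regular 15.68 hours, overtime 0.00 hours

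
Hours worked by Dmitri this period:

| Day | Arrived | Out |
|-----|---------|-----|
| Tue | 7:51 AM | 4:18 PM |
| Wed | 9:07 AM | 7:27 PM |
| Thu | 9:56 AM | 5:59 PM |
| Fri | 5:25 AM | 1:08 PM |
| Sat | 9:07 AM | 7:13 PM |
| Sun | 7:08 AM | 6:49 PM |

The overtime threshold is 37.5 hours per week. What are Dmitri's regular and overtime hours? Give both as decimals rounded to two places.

Tue: 7:51 AM–4:18 PM = 8 h 27 min
Wed: 9:07 AM–7:27 PM = 10 h 20 min
Thu: 9:56 AM–5:59 PM = 8 h 3 min
Fri: 5:25 AM–1:08 PM = 7 h 43 min
Sat: 9:07 AM–7:13 PM = 10 h 6 min
Sun: 7:08 AM–6:49 PM = 11 h 41 min
Total worked: 56 h 20 min = 56.33 h.
Threshold 37.5 h → overtime 18 h 50 min, regular 37 h 30 min.

Regular 37.50 hours, overtime 18.83 hours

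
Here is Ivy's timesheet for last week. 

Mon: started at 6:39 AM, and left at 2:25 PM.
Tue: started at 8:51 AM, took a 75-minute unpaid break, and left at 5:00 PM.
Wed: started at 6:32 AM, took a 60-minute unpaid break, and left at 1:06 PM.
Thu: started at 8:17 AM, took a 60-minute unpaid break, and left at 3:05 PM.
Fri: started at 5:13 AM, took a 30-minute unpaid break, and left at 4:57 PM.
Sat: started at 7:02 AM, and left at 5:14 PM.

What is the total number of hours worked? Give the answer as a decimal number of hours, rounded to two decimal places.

Mon: 6:39 AM–2:25 PM = 7 h 46 min
Tue: 8:51 AM–5:00 PM = 8 h 9 min; less 75 min break → 6 h 54 min
Wed: 6:32 AM–1:06 PM = 6 h 34 min; less 60 min break → 5 h 34 min
Thu: 8:17 AM–3:05 PM = 6 h 48 min; less 60 min break → 5 h 48 min
Fri: 5:13 AM–4:57 PM = 11 h 44 min; less 30 min break → 11 h 14 min
Sat: 7:02 AM–5:14 PM = 10 h 12 min
Total: 7 h 46 min + 6 h 54 min + 5 h 34 min + 5 h 48 min + 11 h 14 min + 10 h 12 min = 47 h 28 min.

47.47 hours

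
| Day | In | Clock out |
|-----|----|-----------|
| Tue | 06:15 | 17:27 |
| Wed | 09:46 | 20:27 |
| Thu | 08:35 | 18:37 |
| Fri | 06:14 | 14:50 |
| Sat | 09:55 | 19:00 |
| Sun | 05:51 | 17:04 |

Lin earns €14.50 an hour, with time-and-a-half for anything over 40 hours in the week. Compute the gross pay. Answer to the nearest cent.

€1032.76

Tue: 06:15–17:27 = 11 h 12 min
Wed: 09:46–20:27 = 10 h 41 min
Thu: 08:35–18:37 = 10 h 2 min
Fri: 06:14–14:50 = 8 h 36 min
Sat: 09:55–19:00 = 9 h 5 min
Sun: 05:51–17:04 = 11 h 13 min
Total worked: 60 h 49 min = 3649 min.
Regular 40 h 0 min = 2400 min at €14.50/h; overtime 20 h 49 min = 1249 min at €21.75/h.
Pay = (2400 × €14.50 + 1249 × €21.75) ÷ 60 = €1032.76.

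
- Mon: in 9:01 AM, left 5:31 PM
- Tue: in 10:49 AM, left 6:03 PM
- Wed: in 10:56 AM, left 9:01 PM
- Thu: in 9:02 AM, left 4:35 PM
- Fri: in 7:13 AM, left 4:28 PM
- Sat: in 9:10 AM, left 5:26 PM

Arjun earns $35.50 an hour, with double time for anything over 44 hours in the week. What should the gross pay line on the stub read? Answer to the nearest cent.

$2050.72

Mon: 9:01 AM–5:31 PM = 8 h 30 min
Tue: 10:49 AM–6:03 PM = 7 h 14 min
Wed: 10:56 AM–9:01 PM = 10 h 5 min
Thu: 9:02 AM–4:35 PM = 7 h 33 min
Fri: 7:13 AM–4:28 PM = 9 h 15 min
Sat: 9:10 AM–5:26 PM = 8 h 16 min
Total worked: 50 h 53 min = 3053 min.
Regular 44 h 0 min = 2640 min at $35.50/h; overtime 6 h 53 min = 413 min at $71.00/h.
Pay = (2640 × $35.50 + 413 × $71.00) ÷ 60 = $2050.72.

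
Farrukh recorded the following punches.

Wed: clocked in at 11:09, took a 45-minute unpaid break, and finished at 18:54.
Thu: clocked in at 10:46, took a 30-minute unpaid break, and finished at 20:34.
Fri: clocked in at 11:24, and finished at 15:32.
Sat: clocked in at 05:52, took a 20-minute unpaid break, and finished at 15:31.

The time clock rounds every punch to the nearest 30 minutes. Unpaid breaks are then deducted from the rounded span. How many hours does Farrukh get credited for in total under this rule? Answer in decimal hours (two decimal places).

29.42 hours

Wed: in 11:09→11:00, out 18:54→19:00; 8 h 0 min − 45 min = 7 h 15 min
Thu: in 10:46→11:00, out 20:34→20:30; 9 h 30 min − 30 min = 9 h 0 min
Fri: in 11:24→11:30, out 15:32→15:30; 4 h 0 min
Sat: in 05:52→06:00, out 15:31→15:30; 9 h 30 min − 20 min = 9 h 10 min
Total credited: 29 h 25 min.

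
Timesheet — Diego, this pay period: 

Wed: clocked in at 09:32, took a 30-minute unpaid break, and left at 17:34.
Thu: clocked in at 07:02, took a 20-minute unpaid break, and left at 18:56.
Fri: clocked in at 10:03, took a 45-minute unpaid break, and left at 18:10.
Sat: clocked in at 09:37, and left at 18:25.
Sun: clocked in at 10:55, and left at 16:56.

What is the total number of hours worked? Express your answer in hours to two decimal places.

Wed: 09:32–17:34 = 8 h 2 min; less 30 min break → 7 h 32 min
Thu: 07:02–18:56 = 11 h 54 min; less 20 min break → 11 h 34 min
Fri: 10:03–18:10 = 8 h 7 min; less 45 min break → 7 h 22 min
Sat: 09:37–18:25 = 8 h 48 min
Sun: 10:55–16:56 = 6 h 1 min
Total: 7 h 32 min + 11 h 34 min + 7 h 22 min + 8 h 48 min + 6 h 1 min = 41 h 17 min.

41.28 hours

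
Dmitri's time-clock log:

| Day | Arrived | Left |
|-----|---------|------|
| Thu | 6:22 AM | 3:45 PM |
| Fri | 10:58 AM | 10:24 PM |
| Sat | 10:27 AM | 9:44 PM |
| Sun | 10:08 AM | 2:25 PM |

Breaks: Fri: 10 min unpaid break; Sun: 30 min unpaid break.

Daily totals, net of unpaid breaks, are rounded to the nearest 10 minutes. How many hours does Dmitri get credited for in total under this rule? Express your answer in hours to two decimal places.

35.83 hours

Thu: 6:22 AM–3:45 PM = 9 h 23 min → rounds to 9 h 20 min
Fri: 10:58 AM–10:24 PM = 11 h 26 min − 10 min = 11 h 16 min → rounds to 11 h 20 min
Sat: 10:27 AM–9:44 PM = 11 h 17 min → rounds to 11 h 20 min
Sun: 10:08 AM–2:25 PM = 4 h 17 min − 30 min = 3 h 47 min → rounds to 3 h 50 min
Total credited: 35 h 50 min.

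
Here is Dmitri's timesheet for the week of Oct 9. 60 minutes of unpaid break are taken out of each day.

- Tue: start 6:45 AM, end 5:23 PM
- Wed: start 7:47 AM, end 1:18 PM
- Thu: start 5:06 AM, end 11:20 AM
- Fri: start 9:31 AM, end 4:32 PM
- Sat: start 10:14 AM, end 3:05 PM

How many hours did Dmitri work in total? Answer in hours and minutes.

Tue: 6:45 AM–5:23 PM = 10 h 38 min; less 60 min break → 9 h 38 min
Wed: 7:47 AM–1:18 PM = 5 h 31 min; less 60 min break → 4 h 31 min
Thu: 5:06 AM–11:20 AM = 6 h 14 min; less 60 min break → 5 h 14 min
Fri: 9:31 AM–4:32 PM = 7 h 1 min; less 60 min break → 6 h 1 min
Sat: 10:14 AM–3:05 PM = 4 h 51 min; less 60 min break → 3 h 51 min
Total: 9 h 38 min + 4 h 31 min + 5 h 14 min + 6 h 1 min + 3 h 51 min = 29 h 15 min.

29 h 15 min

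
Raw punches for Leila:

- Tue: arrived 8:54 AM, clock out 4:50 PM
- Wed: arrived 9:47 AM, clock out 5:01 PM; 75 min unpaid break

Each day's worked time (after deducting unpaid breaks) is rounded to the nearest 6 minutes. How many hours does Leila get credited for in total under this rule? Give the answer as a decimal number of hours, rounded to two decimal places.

13.90 hours

Tue: 8:54 AM–4:50 PM = 7 h 56 min → rounds to 7 h 54 min
Wed: 9:47 AM–5:01 PM = 7 h 14 min − 75 min = 5 h 59 min → rounds to 6 h 0 min
Total credited: 13 h 54 min.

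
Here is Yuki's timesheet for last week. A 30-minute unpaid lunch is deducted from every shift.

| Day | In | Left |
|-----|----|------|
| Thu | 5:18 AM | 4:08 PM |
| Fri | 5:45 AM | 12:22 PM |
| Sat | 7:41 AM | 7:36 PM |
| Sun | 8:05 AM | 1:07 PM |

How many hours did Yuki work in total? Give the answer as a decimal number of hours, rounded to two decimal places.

Thu: 5:18 AM–4:08 PM = 10 h 50 min; less 30 min break → 10 h 20 min
Fri: 5:45 AM–12:22 PM = 6 h 37 min; less 30 min break → 6 h 7 min
Sat: 7:41 AM–7:36 PM = 11 h 55 min; less 30 min break → 11 h 25 min
Sun: 8:05 AM–1:07 PM = 5 h 2 min; less 30 min break → 4 h 32 min
Total: 10 h 20 min + 6 h 7 min + 11 h 25 min + 4 h 32 min = 32 h 24 min.

32.40 hours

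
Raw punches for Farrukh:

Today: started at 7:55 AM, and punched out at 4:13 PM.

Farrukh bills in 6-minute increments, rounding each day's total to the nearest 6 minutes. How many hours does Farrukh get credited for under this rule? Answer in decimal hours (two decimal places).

Today: 7:55 AM–4:13 PM = 8 h 18 min → rounds to 8 h 18 min

8.30 hours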